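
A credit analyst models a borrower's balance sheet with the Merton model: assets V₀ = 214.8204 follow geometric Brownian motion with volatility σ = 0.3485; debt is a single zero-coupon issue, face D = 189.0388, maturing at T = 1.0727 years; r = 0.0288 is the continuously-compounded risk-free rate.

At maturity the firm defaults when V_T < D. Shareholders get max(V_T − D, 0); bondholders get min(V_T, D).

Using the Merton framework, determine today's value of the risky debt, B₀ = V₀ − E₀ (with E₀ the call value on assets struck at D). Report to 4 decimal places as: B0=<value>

B0=167.8688

Apply the equity-as-call identities (strike 189.0388, horizon 1.0727 years):
d₁ = [ln(V₀/D) + (r + σ²/2)T] / (σ√T)
   = [ln(214.8204/189.0388) + (0.0288 + 0.5·0.3485²)·1.0727] / (0.3485·√1.0727)
   = [0.127850 + 0.096035] / 0.360946 = 0.620273
d₂ = d₁ − σ√T = 0.620273 − 0.360946 = 0.259327
N(d₁) = 0.732461,  N(d₂) = 0.602308,  e^(−rT) = 0.969579
E₀ = V₀·N(d₁) − D·e^(−rT)·N(d₂)
   = 214.8204·0.732461 − 189.0388·0.969579·0.602308 = 46.951632
B₀ = V₀ − E₀ = 214.8204 − 46.951632 = 167.868768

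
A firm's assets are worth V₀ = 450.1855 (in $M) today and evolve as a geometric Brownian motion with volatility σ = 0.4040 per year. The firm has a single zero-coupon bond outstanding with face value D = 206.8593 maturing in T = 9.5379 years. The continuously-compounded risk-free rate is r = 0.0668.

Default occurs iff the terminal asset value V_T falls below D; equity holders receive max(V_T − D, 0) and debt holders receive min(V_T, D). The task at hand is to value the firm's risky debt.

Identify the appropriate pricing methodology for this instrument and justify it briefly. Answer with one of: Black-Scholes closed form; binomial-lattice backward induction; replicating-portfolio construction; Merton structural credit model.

Key observation: the asked-for credit quantity lives on the firm's capital structure — asset value, asset volatility, debt face 206.8593 — which is the structural model's domain.

framework: Merton structural credit model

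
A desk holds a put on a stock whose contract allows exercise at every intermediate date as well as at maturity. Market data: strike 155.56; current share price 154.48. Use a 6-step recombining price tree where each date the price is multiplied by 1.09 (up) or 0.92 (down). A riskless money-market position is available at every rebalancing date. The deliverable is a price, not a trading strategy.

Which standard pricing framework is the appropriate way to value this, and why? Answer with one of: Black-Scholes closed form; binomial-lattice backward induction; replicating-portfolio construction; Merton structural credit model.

Key observation: the defining feature is the embedded early-exercise option across 6 discrete dates on the spot-154.48 tree; pricing the strike-155.56 put means working backward with an exercise test at every node.

framework: binomial-lattice backward induction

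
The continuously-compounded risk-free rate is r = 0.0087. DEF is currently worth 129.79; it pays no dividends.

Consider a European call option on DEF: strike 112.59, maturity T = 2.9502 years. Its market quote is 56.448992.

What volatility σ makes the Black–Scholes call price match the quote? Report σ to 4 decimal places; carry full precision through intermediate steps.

At σ = 0.5818 the Black–Scholes value reproduces the quote:
σ√T = 0.5818·√2.9502 = 0.999308
d₁ = (ln(S/K) + (r+σ²/2)T) / (σ√T) = (ln(129.79/112.59) + (0.0087+0.5818²/2)·2.9502) / 0.999308 = (0.142165 + 0.524975) / 0.999308 = 0.667602
d₂ = d₁ − σ√T = 0.667602 − 0.999308 = -0.331706
e^{−rT} = 0.974660
N(d₁) = 0.747806,  N(d₂) = 0.370056
V = S·N(d₁) − K·e^{−rT}·N(d₂) = 97.057757 − 40.608765 = 56.448992 (equal to the quote); since ∂V/∂σ > 0 for all σ, the implied volatility is unique

sigma = 0.5818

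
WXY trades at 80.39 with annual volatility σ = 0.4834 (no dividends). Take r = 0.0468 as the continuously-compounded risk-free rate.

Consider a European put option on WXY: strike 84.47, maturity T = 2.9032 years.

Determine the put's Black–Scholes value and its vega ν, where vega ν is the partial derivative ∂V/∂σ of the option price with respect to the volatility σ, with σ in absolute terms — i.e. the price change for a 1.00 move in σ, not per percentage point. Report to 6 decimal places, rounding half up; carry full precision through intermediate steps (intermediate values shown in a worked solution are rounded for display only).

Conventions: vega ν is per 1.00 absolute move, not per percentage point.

σ√T = 0.4834·√2.9032 = 0.823655
d₁ = (ln(S/K) + (r+σ²/2)T) / (σ√T) = (ln(80.39/84.47) + (0.0468+0.4834²/2)·2.9032) / 0.823655 = (-0.049507 + 0.475073) / 0.823655 = 0.516681
d₂ = d₁ − σ√T = 0.516681 − 0.823655 = -0.306974
e^{−rT} = 0.872956
N(−d₁) = 0.302689,  N(−d₂) = 0.620568
Put price V = K·e^{−rT}·N(−d₂) − S·N(−d₁) = 45.759852 − 24.333208 = 21.426644
φ(d₁) = (1/√(2π))·e^{−d₁²/2} = 0.349093
ν = S·φ(d₁)·√T = 47.816870

price = 21.426644
ν = 47.816870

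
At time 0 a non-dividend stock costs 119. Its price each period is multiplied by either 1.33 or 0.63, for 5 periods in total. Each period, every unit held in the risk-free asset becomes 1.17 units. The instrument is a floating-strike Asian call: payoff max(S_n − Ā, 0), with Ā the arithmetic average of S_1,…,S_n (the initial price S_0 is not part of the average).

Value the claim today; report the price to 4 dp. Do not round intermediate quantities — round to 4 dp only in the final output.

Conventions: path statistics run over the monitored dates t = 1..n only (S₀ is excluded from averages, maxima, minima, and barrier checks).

No-arbitrage gives p* = (R−d)/(u−d) = 0.7714: enumerate every path, weight its payoff by its p*-probability, and discount by R^5.
Enumerate all 2^5 = 32 price paths (U = up ×1.33, D = down ×0.63); each path with k up-moves has probability p*^k·(1−p*)^(5−k).
DDDDD: Ā=36.5025, payoff=0.0000, prob=0.000624
UDDDD: Ā=77.0609, payoff=0.0000, prob=0.002106
DUDDD: Ā=60.4009, payoff=0.0000, prob=0.002106
UUDDD: Ā=127.5131, payoff=0.0000, prob=0.007107
DDUDD: Ā=49.9051, payoff=0.0000, prob=0.002106
UDUDD: Ā=105.3553, payoff=0.0000, prob=0.007107
DUUDD: Ā=88.6953, payoff=0.0000, prob=0.007107
UUUDD: Ā=187.2455, payoff=0.0000, prob=0.023985
DDDUD: Ā=43.2928, payoff=0.0000, prob=0.002106
UDDUD: Ā=91.3958, payoff=0.0000, prob=0.007107
DUDUD: Ā=74.7358, payoff=0.0000, prob=0.007107
UUDUD: Ā=157.7757, payoff=0.0000, prob=0.023985
DDUUD: Ā=64.2400, payoff=0.0000, prob=0.007107
UDUUD: Ā=135.6179, payoff=0.0000, prob=0.023985
DUUUD: Ā=118.9579, payoff=0.0000, prob=0.023985
UUUUD: Ā=251.1333, payoff=0.0000, prob=0.080948
DDDDU: Ā=39.1270, payoff=0.0000, prob=0.002106
UDDDU: Ā=82.6014, payoff=0.0000, prob=0.007107
DUDDU: Ā=65.9414, payoff=0.0000, prob=0.007107
UUDDU: Ā=139.2097, payoff=0.0000, prob=0.023985
DDUDU: Ā=55.4456, payoff=0.0000, prob=0.007107
UDUDU: Ā=117.0519, payoff=0.0000, prob=0.023985
DUUDU: Ā=100.3919, payoff=10.7258, prob=0.023985
UUUDU: Ā=211.9384, payoff=22.6433, prob=0.080948
DDDUU: Ā=48.8333, payoff=3.8014, prob=0.007107
UDDUU: Ā=103.0924, payoff=8.0252, prob=0.023985
DUDUU: Ā=86.4324, payoff=24.6852, prob=0.023985
UUDUU: Ā=182.4685, payoff=52.1132, prob=0.080948
DDUUU: Ā=75.9366, payoff=35.1810, prob=0.023985
UDUUU: Ā=160.3107, payoff=74.2710, prob=0.080948
DUUUU: Ā=143.6507, payoff=90.9310, prob=0.080948
UUUUU: Ā=303.2625, payoff=191.9654, prob=0.273199
Price = Σ prob·payoff / R^5 = 73.781412 / 2.192448 = 33.6525

price = 33.6525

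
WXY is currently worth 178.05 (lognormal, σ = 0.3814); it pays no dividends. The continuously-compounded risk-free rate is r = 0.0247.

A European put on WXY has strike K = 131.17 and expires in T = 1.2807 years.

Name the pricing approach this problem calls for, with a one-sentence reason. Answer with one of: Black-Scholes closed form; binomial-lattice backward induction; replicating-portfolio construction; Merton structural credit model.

framework: Black-Scholes closed form

Key observation: the strike-131.17 put on WXY is European-exercise on a continuously-modelled lognormal underlying, so its value is a single closed-form evaluation.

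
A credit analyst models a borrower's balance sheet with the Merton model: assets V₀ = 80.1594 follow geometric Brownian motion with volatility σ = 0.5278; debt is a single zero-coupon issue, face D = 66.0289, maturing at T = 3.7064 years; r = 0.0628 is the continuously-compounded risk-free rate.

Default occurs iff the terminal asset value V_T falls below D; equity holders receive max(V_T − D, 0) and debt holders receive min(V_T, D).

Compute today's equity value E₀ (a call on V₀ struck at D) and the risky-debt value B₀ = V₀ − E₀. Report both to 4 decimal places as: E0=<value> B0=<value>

With assets at 80.1594 and a single debt payment of 66.0289 at 3.7064 years:
d₁ = [ln(V₀/D) + (r + σ²/2)T] / (σ√T)
   = [ln(80.1594/66.0289) + (0.0628 + 0.5·0.5278²)·3.7064] / (0.5278·√3.7064)
   = [0.193925 + 0.749013] / 1.016121 = 0.927978
d₂ = d₁ − σ√T = 0.927978 − 1.016121 = -0.088144
N(d₁) = 0.823290,  N(d₂) = 0.464881,  e^(−rT) = 0.792342
E₀ = V₀·N(d₁) − D·e^(−rT)·N(d₂)
   = 80.1594·0.823290 − 66.0289·0.792342·0.464881 = 41.673048
B₀ = V₀ − E₀ = 80.1594 − 41.673048 = 38.486352

E0=41.6730 B0=38.4864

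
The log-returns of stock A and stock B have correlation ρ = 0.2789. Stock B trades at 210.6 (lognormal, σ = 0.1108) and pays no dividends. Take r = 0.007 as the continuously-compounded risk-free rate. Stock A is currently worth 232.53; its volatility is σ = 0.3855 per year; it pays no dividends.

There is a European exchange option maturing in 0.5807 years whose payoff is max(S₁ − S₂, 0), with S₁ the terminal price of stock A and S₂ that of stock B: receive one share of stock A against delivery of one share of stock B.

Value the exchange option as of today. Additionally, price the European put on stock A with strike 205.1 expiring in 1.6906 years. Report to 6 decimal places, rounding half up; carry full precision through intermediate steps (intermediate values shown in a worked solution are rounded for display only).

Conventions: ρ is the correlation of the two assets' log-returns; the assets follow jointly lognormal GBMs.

exchange price = 37.324580
price(stock A put K=205.1) = 29.711870

σ_eff = √(σ₁² + σ₂² − 2ρσ₁σ₂) = √(0.3855² + 0.1108² − 2·0.2789·0.3855·0.1108) = 0.370218
d₁ = (ln(S₁/S₂) + (q₂ − q₁ + σ_eff²/2)T) / (σ_eff√T) = (ln(232.53/210.6) + (0.0 − 0.0 + 0.068531)·0.5807) / 0.282120 = 0.492183
d₂ = d₁ − σ_eff√T = 0.492183 − 0.282120 = 0.210063
N(d₁) = 0.688705,  N(d₂) = 0.583191
V = S₁·e^{−q₁T}·N(d₁) − S₂·e^{−q₂T}·N(d₂) = 160.144544 − 122.819964 = 37.324580
[vanilla: stock A put K=205.1]
σ√T = 0.3855·√1.6906 = 0.501239
d₁ = (ln(S/K) + (r+σ²/2)T) / (σ√T) = (ln(232.53/205.1) + (0.007+0.3855²/2)·1.6906) / 0.501239 = (0.125522 + 0.137454) / 0.501239 = 0.524652
d₂ = d₁ − σ√T = 0.524652 − 0.501239 = 0.023413
e^{−rT} = 0.988236
N(−d₁) = 0.299913,  N(−d₂) = 0.490660
price = K·e^{−rT}·N(−d₂) − S·N(−d₁) = 99.450537 − 69.738667 = 29.711870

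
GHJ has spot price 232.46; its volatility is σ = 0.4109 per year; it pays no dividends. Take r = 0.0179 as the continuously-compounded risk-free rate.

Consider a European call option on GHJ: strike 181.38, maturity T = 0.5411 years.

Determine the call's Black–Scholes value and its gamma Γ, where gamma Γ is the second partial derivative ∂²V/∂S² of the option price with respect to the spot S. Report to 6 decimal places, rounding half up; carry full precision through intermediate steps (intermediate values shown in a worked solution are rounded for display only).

σ√T = 0.4109·√0.5411 = 0.302256
d₁ = (ln(S/K) + (r+σ²/2)T) / (σ√T) = (ln(232.46/181.38) + (0.0179+0.4109²/2)·0.5411) / 0.302256 = (0.248124 + 0.055365) / 0.302256 = 1.004079
d₂ = d₁ − σ√T = 1.004079 − 0.302256 = 0.701823
e^{−rT} = 0.990361
N(d₁) = 0.842330,  N(d₂) = 0.758605
Call price V = S·N(d₁) − K·e^{−rT}·N(d₂) = 195.807975 − 136.269545 = 59.538430
φ(d₁) = (1/√(2π))·e^{−d₁²/2} = 0.240984
Γ = φ(d₁) / (S·σ·√T) = 0.003430

price = 59.538430
Γ = 0.003430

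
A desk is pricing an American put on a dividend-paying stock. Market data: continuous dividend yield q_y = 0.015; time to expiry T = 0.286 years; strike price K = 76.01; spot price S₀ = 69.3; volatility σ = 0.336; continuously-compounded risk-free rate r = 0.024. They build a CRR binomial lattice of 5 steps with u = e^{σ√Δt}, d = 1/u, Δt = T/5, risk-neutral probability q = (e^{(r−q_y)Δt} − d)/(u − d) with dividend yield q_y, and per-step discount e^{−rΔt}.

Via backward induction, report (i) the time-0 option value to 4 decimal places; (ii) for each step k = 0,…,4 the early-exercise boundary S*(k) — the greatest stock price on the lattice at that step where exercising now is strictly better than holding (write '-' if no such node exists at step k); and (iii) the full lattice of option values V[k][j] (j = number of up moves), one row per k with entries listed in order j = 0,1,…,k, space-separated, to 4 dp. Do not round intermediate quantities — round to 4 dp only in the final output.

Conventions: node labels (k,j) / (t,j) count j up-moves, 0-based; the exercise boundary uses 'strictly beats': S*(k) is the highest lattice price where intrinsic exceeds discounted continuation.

price = 8.9872
boundary = - - 59.0111 63.9490 69.3000
tree:
8.9872
12.6369 5.1080
16.9989 8.0060 2.0220
21.5555 12.0610 3.6904 0.2428
25.7602 16.9989 6.7100 0.4703 0.0000
29.6402 21.5555 12.0610 0.9112 0.0000 0.0000

params: Δt=0.05720 u=1.08368 d=0.92278 q=0.48312 e^(-rΔt)=0.99863
t_5 payoffs: 29.6402 21.5555 12.0610 0.9112 0.0000 0.0000
t_4: node(4,0) S=50.2498 payoff=25.7602 vs cont=25.6990 → 25.7602 [stop]  node(4,1) S=59.0111 payoff=16.9989 vs cont=16.9452 → 16.9989 [stop]  node(4,2) S=69.3000 payoff=6.7100 vs cont=6.6652 → 6.7100 [stop]  node(4,3) S=81.3828 payoff=0.0000 vs cont=0.4703 → 0.4703 [wait]  node(4,4) S=95.5723 payoff=0.0000 vs cont=0.0000 → 0.0000 [wait]  ⇒ S*(4)=69.3000
t_3: node(3,0) S=54.4545 payoff=21.5555 vs cont=21.4979 → 21.5555 [stop]  node(3,1) S=63.9490 payoff=12.0610 vs cont=12.0116 → 12.0610 [stop]  node(3,2) S=75.0988 payoff=0.9112 vs cont=3.6904 → 3.6904 [wait]  node(3,3) S=88.1926 payoff=0.0000 vs cont=0.2428 → 0.2428 [wait]  ⇒ S*(3)=63.9490
t_2: node(2,0) S=59.0111 payoff=16.9989 vs cont=16.9452 → 16.9989 [stop]  node(2,1) S=69.3000 payoff=6.7100 vs cont=8.0060 → 8.0060 [wait]  node(2,2) S=81.3828 payoff=0.0000 vs cont=2.0220 → 2.0220 [wait]  ⇒ S*(2)=59.0111
t_1: node(1,0) S=63.9490 payoff=12.0610 vs cont=12.6369 → 12.6369 [wait]  node(1,1) S=75.0988 payoff=0.9112 vs cont=5.1080 → 5.1080 [wait]  ⇒ S*(1)=-
t_0: node(0,0) S=69.3000 payoff=6.7100 vs cont=8.9872 → 8.9872 [wait]  ⇒ S*(0)=-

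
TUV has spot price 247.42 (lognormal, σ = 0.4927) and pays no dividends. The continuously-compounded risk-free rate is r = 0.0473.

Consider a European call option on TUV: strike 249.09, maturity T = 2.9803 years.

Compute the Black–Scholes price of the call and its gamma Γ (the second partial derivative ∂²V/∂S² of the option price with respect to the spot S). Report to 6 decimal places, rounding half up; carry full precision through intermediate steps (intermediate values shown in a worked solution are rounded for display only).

σ√T = 0.4927·√2.9803 = 0.850575
d₁ = (ln(S/K) + (r+σ²/2)T) / (σ√T) = (ln(247.42/249.09) + (0.0473+0.4927²/2)·2.9803) / 0.850575 = (-0.006727 + 0.502707) / 0.850575 = 0.583112
d₂ = d₁ − σ√T = 0.583112 − 0.850575 = -0.267463
e^{−rT} = 0.868517
N(d₁) = 0.720091,  N(d₂) = 0.394556
Call price V = S·N(d₁) − K·e^{−rT}·N(d₂) = 178.164888 − 85.357852 = 92.807037
φ(d₁) = (1/√(2π))·e^{−d₁²/2} = 0.336570
Γ = φ(d₁) / (S·σ·√T) = 0.001599

price = 92.807037
Γ = 0.001599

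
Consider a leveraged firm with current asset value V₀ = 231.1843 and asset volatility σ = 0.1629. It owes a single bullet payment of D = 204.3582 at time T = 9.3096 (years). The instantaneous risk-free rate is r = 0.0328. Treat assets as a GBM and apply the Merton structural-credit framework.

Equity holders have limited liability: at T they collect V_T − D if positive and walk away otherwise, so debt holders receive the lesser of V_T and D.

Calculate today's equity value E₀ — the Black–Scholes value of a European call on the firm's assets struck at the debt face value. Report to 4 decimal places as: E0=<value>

E0=90.3876

Equity is a call on the firm's assets struck at D = 204.3582:
d₁ = [ln(V₀/D) + (r + σ²/2)T] / (σ√T)
   = [ln(231.1843/204.3582) + (0.0328 + 0.5·0.1629²)·9.3096] / (0.1629·√9.3096)
   = [0.123341 + 0.428877] / 0.497035 = 1.111024
d₂ = d₁ − σ√T = 1.111024 − 0.497035 = 0.613990
N(d₁) = 0.866721,  N(d₂) = 0.730389,  e^(−rT) = 0.736862
E₀ = V₀·N(d₁) − D·e^(−rT)·N(d₂)
   = 231.1843·0.866721 − 204.3582·0.736862·0.730389 = 90.387589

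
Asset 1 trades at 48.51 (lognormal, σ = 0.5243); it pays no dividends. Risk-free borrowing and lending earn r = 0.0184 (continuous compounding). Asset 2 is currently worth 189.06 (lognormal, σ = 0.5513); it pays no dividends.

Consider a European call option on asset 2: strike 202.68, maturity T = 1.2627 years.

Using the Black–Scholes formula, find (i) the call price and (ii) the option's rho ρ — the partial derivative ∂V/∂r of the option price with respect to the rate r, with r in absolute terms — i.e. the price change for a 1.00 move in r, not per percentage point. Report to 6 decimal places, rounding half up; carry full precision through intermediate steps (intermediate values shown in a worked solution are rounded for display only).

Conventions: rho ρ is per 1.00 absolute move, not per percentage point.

price = 42.723473
ρ = 87.589058

σ√T = 0.5513·√1.2627 = 0.619495
d₁ = (ln(S/K) + (r+σ²/2)T) / (σ√T) = (ln(189.06/202.68) + (0.0184+0.5513²/2)·1.2627) / 0.619495 = (-0.069564 + 0.215121) / 0.619495 = 0.234961
d₂ = d₁ − σ√T = 0.234961 − 0.619495 = -0.384535
e^{−rT} = 0.977034
N(d₁) = 0.592880,  N(d₂) = 0.350291
Call price V = S·N(d₁) − K·e^{−rT}·N(d₂) = 112.089956 − 69.366483 = 42.723473
ρ = K·T·e^{−rT}·N(d₂) = 87.589058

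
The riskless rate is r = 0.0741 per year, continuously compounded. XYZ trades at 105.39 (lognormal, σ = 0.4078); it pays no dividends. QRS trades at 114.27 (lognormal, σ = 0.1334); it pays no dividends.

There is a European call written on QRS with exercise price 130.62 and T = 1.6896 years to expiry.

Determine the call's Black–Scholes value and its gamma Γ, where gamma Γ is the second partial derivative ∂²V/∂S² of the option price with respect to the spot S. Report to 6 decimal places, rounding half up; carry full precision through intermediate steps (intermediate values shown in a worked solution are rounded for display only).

price = 7.448886
Γ = 0.020120

σ√T = 0.1334·√1.6896 = 0.173399
d₁ = (ln(S/K) + (r+σ²/2)T) / (σ√T) = (ln(114.27/130.62) + (0.0741+0.1334²/2)·1.6896) / 0.173399 = (-0.133728 + 0.140233) / 0.173399 = 0.037513
d₂ = d₁ − σ√T = 0.037513 − 0.173399 = -0.135886
e^{−rT} = 0.882321
N(d₁) = 0.514962,  N(d₂) = 0.445956
Call price V = S·N(d₁) − K·e^{−rT}·N(d₂) = 58.844719 − 51.395833 = 7.448886
φ(d₁) = (1/√(2π))·e^{−d₁²/2} = 0.398662
Γ = φ(d₁) / (S·σ·√T) = 0.020120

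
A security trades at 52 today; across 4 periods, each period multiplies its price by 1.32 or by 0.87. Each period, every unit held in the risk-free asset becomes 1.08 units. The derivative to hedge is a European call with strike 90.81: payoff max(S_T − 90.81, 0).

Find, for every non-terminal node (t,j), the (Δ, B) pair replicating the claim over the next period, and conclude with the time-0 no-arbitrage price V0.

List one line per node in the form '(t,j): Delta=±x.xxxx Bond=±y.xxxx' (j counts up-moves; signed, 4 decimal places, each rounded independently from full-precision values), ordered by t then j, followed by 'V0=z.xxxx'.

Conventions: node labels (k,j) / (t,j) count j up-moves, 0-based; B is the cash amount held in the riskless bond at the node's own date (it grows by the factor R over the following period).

Arbitrage-free pricing uses the up-move probability p* = (R−d)/(u−d) = 0.4667, discounting each step at R = 1.08.
Terminal payoffs: V(4,0)=0.0000, V(4,1)=0.0000, V(4,2)=0.0000, V(4,3)=13.2406, V(4,4)=67.0598
(3,0): S=34.2422. Δ = (V_up−V_dn)/(S_up−S_dn) = (0.0000−0.0000)/(45.1996−29.7907) = 0.0000. V = [p*·0.0000 + (1−p*)·0.0000]/1.08 = 0.0000. B = V − Δ·S = 0.0000.
(3,1): S=51.9536. Δ = (V_up−V_dn)/(S_up−S_dn) = (0.0000−0.0000)/(68.5788−45.1996) = 0.0000. V = [p*·0.0000 + (1−p*)·0.0000]/1.08 = 0.0000. B = V − Δ·S = 0.0000.
(3,2): S=78.8262. Δ = (V_up−V_dn)/(S_up−S_dn) = (13.2406−0.0000)/(104.0506−68.5788) = 0.3733. V = [p*·13.2406 + (1−p*)·0.0000]/1.08 = 5.7212. B = V − Δ·S = -23.7022.
(3,3): S=119.5983. Δ = (V_up−V_dn)/(S_up−S_dn) = (67.0598−13.2406)/(157.8698−104.0506) = 1.0000. V = [p*·67.0598 + (1−p*)·13.2406]/1.08 = 35.5150. B = V − Δ·S = -84.0833.
(2,0): S=39.3588. Δ = (V_up−V_dn)/(S_up−S_dn) = (0.0000−0.0000)/(51.9536−34.2422) = 0.0000. V = [p*·0.0000 + (1−p*)·0.0000]/1.08 = 0.0000. B = V − Δ·S = 0.0000.
(2,1): S=59.7168. Δ = (V_up−V_dn)/(S_up−S_dn) = (5.7212−0.0000)/(78.8262−51.9536) = 0.2129. V = [p*·5.7212 + (1−p*)·0.0000]/1.08 = 2.4721. B = V − Δ·S = -10.2417.
(2,2): S=90.6048. Δ = (V_up−V_dn)/(S_up−S_dn) = (35.5150−5.7212)/(119.5983−78.8262) = 0.7307. V = [p*·35.5150 + (1−p*)·5.7212]/1.08 = 18.1713. B = V − Δ·S = -48.0371.
(1,0): S=45.2400. Δ = (V_up−V_dn)/(S_up−S_dn) = (2.4721−0.0000)/(59.7168−39.3588) = 0.1214. V = [p*·2.4721 + (1−p*)·0.0000]/1.08 = 1.0682. B = V − Δ·S = -4.4254.
(1,1): S=68.6400. Δ = (V_up−V_dn)/(S_up−S_dn) = (18.1713−2.4721)/(90.6048−59.7168) = 0.5083. V = [p*·18.1713 + (1−p*)·2.4721]/1.08 = 9.0726. B = V − Δ·S = -25.8144.
(0,0): S=52.0000. Δ = (V_up−V_dn)/(S_up−S_dn) = (9.0726−1.0682)/(68.6400−45.2400) = 0.3421. V = [p*·9.0726 + (1−p*)·1.0682]/1.08 = 4.4478. B = V − Δ·S = -13.3398.
Sanity check at the root: Δ(0,0)·S0 + B(0,0) reproduces V0 = 4.4478.

(0,0): Delta=0.3421 Bond=-13.3398
(1,0): Delta=0.1214 Bond=-4.4254
(1,1): Delta=0.5083 Bond=-25.8144
(2,0): Delta=0.0000 Bond=0.0000
(2,1): Delta=0.2129 Bond=-10.2417
(2,2): Delta=0.7307 Bond=-48.0371
(3,0): Delta=0.0000 Bond=0.0000
(3,1): Delta=0.0000 Bond=0.0000
(3,2): Delta=0.3733 Bond=-23.7022
(3,3): Delta=1.0000 Bond=-84.0833
V0=4.4478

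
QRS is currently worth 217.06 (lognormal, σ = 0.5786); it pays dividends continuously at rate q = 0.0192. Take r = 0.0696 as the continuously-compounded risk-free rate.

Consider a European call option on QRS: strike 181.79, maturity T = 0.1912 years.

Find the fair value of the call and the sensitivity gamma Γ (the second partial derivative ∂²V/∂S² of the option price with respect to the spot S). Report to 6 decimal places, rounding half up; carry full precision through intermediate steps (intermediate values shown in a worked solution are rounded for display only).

price = 43.509123
Γ = 0.004977

σ√T = 0.5786·√0.1912 = 0.253001
d₁ = (ln(S/K) + (r−q+σ²/2)T) / (σ√T) = (ln(217.06/181.79) + (0.0696−0.0192+0.5786²/2)·0.1912) / 0.253001 = (0.177322 + 0.041641) / 0.253001 = 0.865462
d₂ = d₁ − σ√T = 0.865462 − 0.253001 = 0.612461
e^{−rT} = 0.986781
e^{−qT} = 0.996336
N(d₁) = 0.806607,  N(d₂) = 0.729884
Call price V = S·e^{−qT}·N(d₁) − K·e^{−rT}·N(d₂) = 174.440657 − 130.931534 = 43.509123
φ(d₁) = (1/√(2π))·e^{−d₁²/2} = 0.274322
Γ = e^{−qT}·φ(d₁) / (S·σ·√T) = 0.004977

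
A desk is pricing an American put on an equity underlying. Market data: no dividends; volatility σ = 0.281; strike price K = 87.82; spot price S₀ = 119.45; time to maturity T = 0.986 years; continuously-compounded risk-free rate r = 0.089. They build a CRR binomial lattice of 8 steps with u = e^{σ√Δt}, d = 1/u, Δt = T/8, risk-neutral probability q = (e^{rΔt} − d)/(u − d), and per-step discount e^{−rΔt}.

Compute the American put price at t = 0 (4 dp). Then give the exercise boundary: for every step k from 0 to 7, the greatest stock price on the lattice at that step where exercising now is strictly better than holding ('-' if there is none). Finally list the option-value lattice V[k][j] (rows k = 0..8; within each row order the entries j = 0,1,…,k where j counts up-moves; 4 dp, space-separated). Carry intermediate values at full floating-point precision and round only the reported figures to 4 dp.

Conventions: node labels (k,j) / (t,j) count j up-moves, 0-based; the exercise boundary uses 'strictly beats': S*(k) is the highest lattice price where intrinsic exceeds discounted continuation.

params: Δt=0.12325 u=1.10368 d=0.90606 q=0.53117 e^(-rΔt)=0.98909
t_8 payoffs: 33.5651 21.7315 7.3169 0.0000 0.0000 0.0000 0.0000 0.0000 0.0000
t_7: node(7,0) S=59.8801 payoff=27.9399 vs cont=26.9819 → 27.9399 [stop]  node(7,1) S=72.9406 payoff=14.8794 vs cont=13.9214 → 14.8794 [stop]  node(7,2) S=88.8497 payoff=0.0000 vs cont=3.3930 → 3.3930 [wait]  node(7,3) S=108.2288 payoff=0.0000 vs cont=0.0000 → 0.0000 [wait]  node(7,4) S=131.8346 payoff=0.0000 vs cont=0.0000 → 0.0000 [wait]  node(7,5) S=160.5892 payoff=0.0000 vs cont=0.0000 → 0.0000 [wait]  node(7,6) S=195.6155 payoff=0.0000 vs cont=0.0000 → 0.0000 [wait]  node(7,7) S=238.2814 payoff=0.0000 vs cont=0.0000 → 0.0000 [wait]  ⇒ S*(7)=72.9406
t_6: node(6,0) S=66.0885 payoff=21.7315 vs cont=20.7735 → 21.7315 [stop]  node(6,1) S=80.5031 payoff=7.3169 vs cont=8.6824 → 8.6824 [wait]  node(6,2) S=98.0617 payoff=0.0000 vs cont=1.5734 → 1.5734 [wait]  node(6,3) S=119.4500 payoff=0.0000 vs cont=0.0000 → 0.0000 [wait]  node(6,4) S=145.5033 payoff=0.0000 vs cont=0.0000 → 0.0000 [wait]  node(6,5) S=177.2392 payoff=0.0000 vs cont=0.0000 → 0.0000 [wait]  node(6,6) S=215.8970 payoff=0.0000 vs cont=0.0000 → 0.0000 [wait]  ⇒ S*(6)=66.0885
t_5: node(5,0) S=72.9406 payoff=14.8794 vs cont=14.6388 → 14.8794 [stop]  node(5,1) S=88.8497 payoff=0.0000 vs cont=4.8528 → 4.8528 [wait]  node(5,2) S=108.2288 payoff=0.0000 vs cont=0.7296 → 0.7296 [wait]  node(5,3) S=131.8346 payoff=0.0000 vs cont=0.0000 → 0.0000 [wait]  node(5,4) S=160.5892 payoff=0.0000 vs cont=0.0000 → 0.0000 [wait]  node(5,5) S=195.6155 payoff=0.0000 vs cont=0.0000 → 0.0000 [wait]  ⇒ S*(5)=72.9406
t_4: node(4,0) S=80.5031 payoff=7.3169 vs cont=9.4494 → 9.4494 [wait]  node(4,1) S=98.0617 payoff=0.0000 vs cont=2.6336 → 2.6336 [wait]  node(4,2) S=119.4500 payoff=0.0000 vs cont=0.3383 → 0.3383 [wait]  node(4,3) S=145.5033 payoff=0.0000 vs cont=0.0000 → 0.0000 [wait]  node(4,4) S=177.2392 payoff=0.0000 vs cont=0.0000 → 0.0000 [wait]  ⇒ S*(4)=-
t_3: node(3,0) S=88.8497 payoff=0.0000 vs cont=5.7655 → 5.7655 [wait]  node(3,1) S=108.2288 payoff=0.0000 vs cont=1.3990 → 1.3990 [wait]  node(3,2) S=131.8346 payoff=0.0000 vs cont=0.1569 → 0.1569 [wait]  node(3,3) S=160.5892 payoff=0.0000 vs cont=0.0000 → 0.0000 [wait]  ⇒ S*(3)=-
t_2: node(2,0) S=98.0617 payoff=0.0000 vs cont=3.4085 → 3.4085 [wait]  node(2,1) S=119.4500 payoff=0.0000 vs cont=0.7312 → 0.7312 [wait]  node(2,2) S=145.5033 payoff=0.0000 vs cont=0.0728 → 0.0728 [wait]  ⇒ S*(2)=-
t_1: node(1,0) S=108.2288 payoff=0.0000 vs cont=1.9647 → 1.9647 [wait]  node(1,1) S=131.8346 payoff=0.0000 vs cont=0.3773 → 0.3773 [wait]  ⇒ S*(1)=-
t_0: node(0,0) S=119.4500 payoff=0.0000 vs cont=1.1093 → 1.1093 [wait]  ⇒ S*(0)=-

price = 1.1093
boundary = - - - - - 72.9406 66.0885 72.9406
tree:
1.1093
1.9647 0.3773
3.4085 0.7312 0.0728
5.7655 1.3990 0.1569 0.0000
9.4494 2.6336 0.3383 0.0000 0.0000
14.8794 4.8528 0.7296 0.0000 0.0000 0.0000
21.7315 8.6824 1.5734 0.0000 0.0000 0.0000 0.0000
27.9399 14.8794 3.3930 0.0000 0.0000 0.0000 0.0000 0.0000
33.5651 21.7315 7.3169 0.0000 0.0000 0.0000 0.0000 0.0000 0.0000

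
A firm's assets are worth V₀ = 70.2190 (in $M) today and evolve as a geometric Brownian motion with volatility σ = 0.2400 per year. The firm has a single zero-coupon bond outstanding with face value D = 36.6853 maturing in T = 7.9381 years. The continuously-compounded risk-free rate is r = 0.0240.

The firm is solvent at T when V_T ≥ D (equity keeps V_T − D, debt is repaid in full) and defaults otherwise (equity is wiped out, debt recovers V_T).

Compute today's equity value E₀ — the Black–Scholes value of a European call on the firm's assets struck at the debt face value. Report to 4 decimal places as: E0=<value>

E0=41.4415

Apply the equity-as-call identities (strike 36.6853, horizon 7.9381 years):
d₁ = [ln(V₀/D) + (r + σ²/2)T] / (σ√T)
   = [ln(70.2190/36.6853) + (0.0240 + 0.5·0.2400²)·7.9381] / (0.2400·√7.9381)
   = [0.649243 + 0.419132] / 0.676191 = 1.579989
d₂ = d₁ − σ√T = 1.579989 − 0.676191 = 0.903797
N(d₁) = 0.942945,  N(d₂) = 0.816949,  e^(−rT) = 0.826534
E₀ = V₀·N(d₁) − D·e^(−rT)·N(d₂)
   = 70.2190·0.942945 − 36.6853·0.826534·0.816949 = 41.441451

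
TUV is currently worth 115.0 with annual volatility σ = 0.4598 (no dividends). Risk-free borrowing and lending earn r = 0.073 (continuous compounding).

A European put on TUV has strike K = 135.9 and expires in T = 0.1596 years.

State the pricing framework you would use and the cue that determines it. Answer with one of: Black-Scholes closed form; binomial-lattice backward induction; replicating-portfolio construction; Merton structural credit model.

Key observation: the instrument is a plain European put (strike 135.9) on a lognormal asset; the exact continuous-time formula applies directly.

framework: Black-Scholes closed form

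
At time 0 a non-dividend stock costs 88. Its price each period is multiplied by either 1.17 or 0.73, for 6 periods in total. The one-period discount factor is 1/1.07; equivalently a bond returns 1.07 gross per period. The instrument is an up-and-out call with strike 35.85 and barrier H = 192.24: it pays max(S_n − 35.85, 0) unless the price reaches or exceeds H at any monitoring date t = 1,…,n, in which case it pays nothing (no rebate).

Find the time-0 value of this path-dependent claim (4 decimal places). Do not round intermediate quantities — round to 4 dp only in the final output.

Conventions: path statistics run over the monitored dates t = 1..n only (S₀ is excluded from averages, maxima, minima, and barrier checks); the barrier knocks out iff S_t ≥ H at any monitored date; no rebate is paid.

Risk-neutral up-probability p* = (R−d)/(u−d) = (1.07−0.73)/(1.17−0.73) = 0.7727; the claim prices as the p*-weighted sum of path payoffs discounted by R^6.
Enumerate all 2^6 = 64 price paths (U = up ×1.17, D = down ×0.73); each path with k up-moves has probability p*^k·(1−p*)^(6−k).
DDDDDD: M=64.2400, payoff=0.0000, prob=0.000138
UDDDDD: M=102.9600, payoff=0.0000, prob=0.000469
DUDDDD: M=75.1608, payoff=0.0000, prob=0.000469
UUDDDD: M=120.4632, payoff=0.0000, prob=0.001593
DDUDDD: M=64.2400, payoff=0.0000, prob=0.000469
UDUDDD: M=102.9600, payoff=0.0000, prob=0.001593
DUUDDD: M=87.9381, payoff=0.0000, prob=0.001593
UUUDDD: M=140.9419, payoff=18.9788, prob=0.005417
DDDUDD: M=64.2400, payoff=0.0000, prob=0.000469
UDDUDD: M=102.9600, payoff=0.0000, prob=0.001593
DUDUDD: M=75.1608, payoff=0.0000, prob=0.001593
UUDUDD: M=120.4632, payoff=18.9788, prob=0.005417
DDUUDD: M=64.2400, payoff=0.0000, prob=0.001593
UDUUDD: M=102.9600, payoff=18.9788, prob=0.005417
DUUUDD: M=102.8876, payoff=18.9788, prob=0.005417
UUUUDD: M=164.9021, payoff=52.0263, prob=0.018416
DDDDUD: M=64.2400, payoff=0.0000, prob=0.000469
UDDDUD: M=102.9600, payoff=0.0000, prob=0.001593
DUDDUD: M=75.1608, payoff=0.0000, prob=0.001593
UUDDUD: M=120.4632, payoff=18.9788, prob=0.005417
DDUDUD: M=64.2400, payoff=0.0000, prob=0.001593
UDUDUD: M=102.9600, payoff=18.9788, prob=0.005417
DUUDUD: M=87.9381, payoff=18.9788, prob=0.005417
UUUDUD: M=140.9419, payoff=52.0263, prob=0.018416
DDDUUD: M=64.2400, payoff=0.0000, prob=0.001593
UDDUUD: M=102.9600, payoff=18.9788, prob=0.005417
DUDUUD: M=75.1608, payoff=18.9788, prob=0.005417
UUDUUD: M=120.4632, payoff=52.0263, prob=0.018416
DDUUUD: M=75.1080, payoff=18.9788, prob=0.005417
UDUUUD: M=120.3785, payoff=52.0263, prob=0.018416
DUUUUD: M=120.3785, payoff=52.0263, prob=0.018416
UUUUUD: M=192.9354, payoff=0.0000, prob=0.062615
DDDDDU: M=64.2400, payoff=0.0000, prob=0.000469
UDDDDU: M=102.9600, payoff=0.0000, prob=0.001593
DUDDDU: M=75.1608, payoff=0.0000, prob=0.001593
UUDDDU: M=120.4632, payoff=18.9788, prob=0.005417
DDUDDU: M=64.2400, payoff=0.0000, prob=0.001593
UDUDDU: M=102.9600, payoff=18.9788, prob=0.005417
DUUDDU: M=87.9381, payoff=18.9788, prob=0.005417
UUUDDU: M=140.9419, payoff=52.0263, prob=0.018416
DDDUDU: M=64.2400, payoff=0.0000, prob=0.001593
UDDUDU: M=102.9600, payoff=18.9788, prob=0.005417
DUDUDU: M=75.1608, payoff=18.9788, prob=0.005417
UUDUDU: M=120.4632, payoff=52.0263, prob=0.018416
DDUUDU: M=64.2400, payoff=18.9788, prob=0.005417
UDUUDU: M=102.9600, payoff=52.0263, prob=0.018416
DUUUDU: M=102.8876, payoff=52.0263, prob=0.018416
UUUUDU: M=164.9021, payoff=104.9929, prob=0.062615
DDDDUU: M=64.2400, payoff=0.0000, prob=0.001593
UDDDUU: M=102.9600, payoff=18.9788, prob=0.005417
DUDDUU: M=75.1608, payoff=18.9788, prob=0.005417
UUDDUU: M=120.4632, payoff=52.0263, prob=0.018416
DDUDUU: M=64.2400, payoff=18.9788, prob=0.005417
UDUDUU: M=102.9600, payoff=52.0263, prob=0.018416
DUUDUU: M=87.9381, payoff=52.0263, prob=0.018416
UUUDUU: M=140.9419, payoff=104.9929, prob=0.062615
DDDUUU: M=64.2400, payoff=18.9788, prob=0.005417
UDDUUU: M=102.9600, payoff=52.0263, prob=0.018416
DUDUUU: M=87.8763, payoff=52.0263, prob=0.018416
UUDUUU: M=140.8429, payoff=104.9929, prob=0.062615
DDUUUU: M=87.8763, payoff=52.0263, prob=0.018416
UDUUUU: M=140.8429, payoff=104.9929, prob=0.062615
DUUUUU: M=140.8429, payoff=104.9929, prob=0.062615
UUUUUU: M=225.7344, payoff=0.0000, prob=0.212891
Price = Σ prob·payoff / R^6 = 49.298527 / 1.500730 = 32.8497

price = 32.8497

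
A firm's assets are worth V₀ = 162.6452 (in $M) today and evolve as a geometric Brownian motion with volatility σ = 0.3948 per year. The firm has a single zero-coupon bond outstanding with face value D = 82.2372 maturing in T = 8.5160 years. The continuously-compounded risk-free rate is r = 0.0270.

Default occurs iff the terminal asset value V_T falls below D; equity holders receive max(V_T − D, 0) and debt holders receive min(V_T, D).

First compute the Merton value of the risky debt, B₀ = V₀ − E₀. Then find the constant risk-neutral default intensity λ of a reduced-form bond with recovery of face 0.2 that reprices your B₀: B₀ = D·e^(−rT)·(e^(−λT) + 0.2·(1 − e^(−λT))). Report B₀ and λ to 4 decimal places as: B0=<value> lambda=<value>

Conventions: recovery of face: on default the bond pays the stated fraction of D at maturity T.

B0=52.1884 lambda=0.0340

Apply the equity-as-call identities (strike 82.2372, horizon 8.5160 years):
d₁ = [ln(V₀/D) + (r + σ²/2)T] / (σ√T)
   = [ln(162.6452/82.2372) + (0.0270 + 0.5·0.3948²)·8.5160] / (0.3948·√8.5160)
   = [0.681963 + 0.893614] / 1.152113 = 1.367555
d₂ = d₁ − σ√T = 1.367555 − 1.152113 = 0.215442
N(d₁) = 0.914274,  N(d₂) = 0.585289,  e^(−rT) = 0.794588
E₀ = V₀·N(d₁) − D·e^(−rT)·N(d₂)
   = 162.6452·0.914274 − 82.2372·0.794588·0.585289 = 110.456830
B₀ = V₀ − E₀ = 162.6452 − 110.456830 = 52.188370
e^(−λT) = (B₀·e^(rT)/D − 0.2)/(1 − 0.2) = (52.1884·1.258514/82.2372 − 0.2)/0.8 = 0.74832944
λ = −ln(0.74832944)/8.5160 = 0.034043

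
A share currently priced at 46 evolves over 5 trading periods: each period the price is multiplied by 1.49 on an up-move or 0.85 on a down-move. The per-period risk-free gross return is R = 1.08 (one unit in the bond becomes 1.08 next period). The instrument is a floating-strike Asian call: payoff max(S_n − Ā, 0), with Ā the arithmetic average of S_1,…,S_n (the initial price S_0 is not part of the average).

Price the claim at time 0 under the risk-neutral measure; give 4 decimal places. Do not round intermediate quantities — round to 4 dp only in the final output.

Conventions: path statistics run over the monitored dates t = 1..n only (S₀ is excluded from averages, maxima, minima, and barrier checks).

With p* = (R−d)/(u−d) = 0.3594, sum probability × payoff across the paths and divide by R^5.
Enumerate all 2^5 = 32 price paths (U = up ×1.49, D = down ×0.85); each path with k up-moves has probability p*^k·(1−p*)^(5−k).
DDDDD: Ā=29.0015, payoff=0.0000, prob=0.107899
UDDDD: Ā=50.8379, payoff=0.0000, prob=0.060529
DUDDD: Ā=44.9499, payoff=0.0000, prob=0.060529
UUDDD: Ā=78.7946, payoff=0.0000, prob=0.033955
DDUDD: Ā=39.9451, payoff=0.0000, prob=0.060529
UDUDD: Ā=70.0214, payoff=0.0000, prob=0.033955
DUUDD: Ā=64.1334, payoff=0.0000, prob=0.033955
UUUDD: Ā=112.4221, payoff=0.0000, prob=0.019048
DDDUD: Ā=35.6910, payoff=0.0873, prob=0.060529
UDDUD: Ā=62.5643, payoff=0.1530, prob=0.033955
DUDUD: Ā=56.6763, payoff=6.0410, prob=0.033955
UUDUD: Ā=99.3502, payoff=10.5895, prob=0.019048
DDUUD: Ā=51.6715, payoff=11.0458, prob=0.033955
UDUUD: Ā=90.5771, payoff=19.3626, prob=0.019048
DUUUD: Ā=84.6891, payoff=25.2506, prob=0.019048
UUUUD: Ā=148.4550, payoff=44.2628, prob=0.010686
DDDDU: Ā=32.0751, payoff=3.7032, prob=0.060529
UDDDU: Ā=56.2257, payoff=6.4916, prob=0.033955
DUDDU: Ā=50.3377, payoff=12.3796, prob=0.033955
UUDDU: Ā=88.2390, payoff=21.7006, prob=0.019048
DDUDU: Ā=45.3329, payoff=17.3844, prob=0.033955
UDUDU: Ā=79.4659, payoff=30.4738, prob=0.019048
DUUDU: Ā=73.5779, payoff=36.3618, prob=0.019048
UUUDU: Ā=128.9778, payoff=63.7400, prob=0.010686
DDDUU: Ā=41.0788, payoff=21.6384, prob=0.033955
UDDUU: Ā=72.0088, payoff=37.9309, prob=0.019048
DUDUU: Ā=66.1208, payoff=43.8189, prob=0.019048
UUDUU: Ā=115.9058, payoff=76.8120, prob=0.010686
DDUUU: Ā=61.1160, payoff=48.8237, prob=0.019048
UDUUU: Ā=107.1327, payoff=85.5851, prob=0.010686
DUUUU: Ā=101.2447, payoff=91.4731, prob=0.010686
UUUUU: Ā=177.4760, payoff=160.3470, prob=0.005994
Price = Σ prob·payoff / R^5 = 12.833715 / 1.469328 = 8.7344

price = 8.7344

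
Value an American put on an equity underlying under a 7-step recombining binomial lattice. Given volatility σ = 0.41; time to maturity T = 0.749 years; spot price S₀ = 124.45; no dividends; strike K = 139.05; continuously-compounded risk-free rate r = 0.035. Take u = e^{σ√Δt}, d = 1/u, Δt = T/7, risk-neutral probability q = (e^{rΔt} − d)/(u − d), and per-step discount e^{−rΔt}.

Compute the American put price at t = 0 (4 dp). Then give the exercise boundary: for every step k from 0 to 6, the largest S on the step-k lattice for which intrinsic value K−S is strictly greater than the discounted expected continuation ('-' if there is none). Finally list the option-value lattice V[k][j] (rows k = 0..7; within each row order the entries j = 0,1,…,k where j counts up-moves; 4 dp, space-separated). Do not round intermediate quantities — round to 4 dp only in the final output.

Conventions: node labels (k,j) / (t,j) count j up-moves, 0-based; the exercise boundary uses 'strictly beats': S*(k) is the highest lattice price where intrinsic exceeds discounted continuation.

Δt=0.10700, u=1.14352, d=0.87449, q=0.48047, disc=e^(-rΔt)=0.99626
k=7 terminal: V=max(K-S,0) → 90.3781 75.4043 55.8239 30.2197 0.0000 0.0000 0.0000 0.0000
k=6: j=0 S=55.6575 intr=83.3925 cont=82.8727 V=83.3925[EX]; j=1 S=72.7804 intr=66.2696 cont=65.7499 V=66.2696[EX]; j=2 S=95.1710 intr=43.8790 cont=43.3593 V=43.8790[EX]; j=3 S=124.4500 intr=14.6000 cont=15.6414 V=15.6414[hold]; j=4 S=162.7366 intr=0.0000 cont=0.0000 V=0.0000[hold]; j=5 S=212.8020 intr=0.0000 cont=0.0000 V=0.0000[hold]; j=6 S=278.2698 intr=0.0000 cont=0.0000 V=0.0000[hold]  S*(6)=95.1710
k=5: j=0 S=63.6457 intr=75.4043 cont=74.8845 V=75.4043[EX]; j=1 S=83.2261 intr=55.8239 cont=55.3042 V=55.8239[EX]; j=2 S=108.8303 intr=30.2197 cont=30.1985 V=30.2197[EX]; j=3 S=142.3115 intr=0.0000 cont=8.0959 V=8.0959[hold]; j=4 S=186.0932 intr=0.0000 cont=0.0000 V=0.0000[hold]; j=5 S=243.3441 intr=0.0000 cont=0.0000 V=0.0000[hold]  S*(5)=108.8303
k=4: j=0 S=72.7804 intr=66.2696 cont=65.7499 V=66.2696[EX]; j=1 S=95.1710 intr=43.8790 cont=43.3593 V=43.8790[EX]; j=2 S=124.4500 intr=14.6000 cont=19.5167 V=19.5167[hold]; j=3 S=162.7366 intr=0.0000 cont=4.1903 V=4.1903[hold]; j=4 S=212.8020 intr=0.0000 cont=0.0000 V=0.0000[hold]  S*(4)=95.1710
k=3: j=0 S=83.2261 intr=55.8239 cont=55.3042 V=55.8239[EX]; j=1 S=108.8303 intr=30.2197 cont=32.0534 V=32.0534[hold]; j=2 S=142.3115 intr=0.0000 cont=12.1074 V=12.1074[hold]; j=3 S=186.0932 intr=0.0000 cont=2.1689 V=2.1689[hold]  S*(3)=83.2261
k=2: j=0 S=95.1710 intr=43.8790 cont=44.2370 V=44.2370[hold]; j=1 S=124.4500 intr=14.6000 cont=22.3860 V=22.3860[hold]; j=2 S=162.7366 intr=0.0000 cont=7.3049 V=7.3049[hold]  S*(2)=-
k=1: j=0 S=108.8303 intr=30.2197 cont=33.6122 V=33.6122[hold]; j=1 S=142.3115 intr=0.0000 cont=15.0834 V=15.0834[hold]  S*(1)=-
k=0: j=0 S=124.4500 intr=14.6000 cont=24.6174 V=24.6174[hold]  S*(0)=-

price = 24.6174
boundary = - - - 83.2261 95.1710 108.8303 95.1710
tree:
24.6174
33.6122 15.0834
44.2370 22.3860 7.3049
55.8239 32.0534 12.1074 2.1689
66.2696 43.8790 19.5167 4.1903 0.0000
75.4043 55.8239 30.2197 8.0959 0.0000 0.0000
83.3925 66.2696 43.8790 15.6414 0.0000 0.0000 0.0000
90.3781 75.4043 55.8239 30.2197 0.0000 0.0000 0.0000 0.0000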